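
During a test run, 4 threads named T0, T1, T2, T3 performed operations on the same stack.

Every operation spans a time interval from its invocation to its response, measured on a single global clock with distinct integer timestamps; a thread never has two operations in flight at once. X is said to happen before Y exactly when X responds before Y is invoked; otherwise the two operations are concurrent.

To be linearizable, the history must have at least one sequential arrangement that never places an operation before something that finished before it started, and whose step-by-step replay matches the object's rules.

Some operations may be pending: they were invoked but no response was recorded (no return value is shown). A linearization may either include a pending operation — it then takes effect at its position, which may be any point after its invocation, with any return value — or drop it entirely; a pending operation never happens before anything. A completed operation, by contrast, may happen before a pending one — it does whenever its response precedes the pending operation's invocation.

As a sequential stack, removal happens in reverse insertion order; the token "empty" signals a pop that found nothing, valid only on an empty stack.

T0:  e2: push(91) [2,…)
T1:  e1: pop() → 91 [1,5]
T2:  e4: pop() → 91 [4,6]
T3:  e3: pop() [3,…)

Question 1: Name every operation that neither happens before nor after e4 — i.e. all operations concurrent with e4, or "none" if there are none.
e1, e2, e3

concurrent with e4 ([4,6]): every op whose interval crosses 4..6
e1 [1,5]: concurrent
e2 [2,…): concurrent
e3 [3,…): concurrent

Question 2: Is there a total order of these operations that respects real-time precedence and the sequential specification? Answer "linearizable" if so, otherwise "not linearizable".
not linearizable

already the first 6 events (up to e4's response at time 6) admit no linearization; the first 5 still do
2 orders of the 2 completed stack ops respect real time; none is legal
every completion of the 2 pending operations (e2, e3) was checked; none linearizes
one such order, e1, e4 (pending dropped), breaks at step 1 where e1 pop() → 91 is illegal
one such order, e4, e1 (pending dropped), breaks at step 1 where e4 pop() → 91 is illegal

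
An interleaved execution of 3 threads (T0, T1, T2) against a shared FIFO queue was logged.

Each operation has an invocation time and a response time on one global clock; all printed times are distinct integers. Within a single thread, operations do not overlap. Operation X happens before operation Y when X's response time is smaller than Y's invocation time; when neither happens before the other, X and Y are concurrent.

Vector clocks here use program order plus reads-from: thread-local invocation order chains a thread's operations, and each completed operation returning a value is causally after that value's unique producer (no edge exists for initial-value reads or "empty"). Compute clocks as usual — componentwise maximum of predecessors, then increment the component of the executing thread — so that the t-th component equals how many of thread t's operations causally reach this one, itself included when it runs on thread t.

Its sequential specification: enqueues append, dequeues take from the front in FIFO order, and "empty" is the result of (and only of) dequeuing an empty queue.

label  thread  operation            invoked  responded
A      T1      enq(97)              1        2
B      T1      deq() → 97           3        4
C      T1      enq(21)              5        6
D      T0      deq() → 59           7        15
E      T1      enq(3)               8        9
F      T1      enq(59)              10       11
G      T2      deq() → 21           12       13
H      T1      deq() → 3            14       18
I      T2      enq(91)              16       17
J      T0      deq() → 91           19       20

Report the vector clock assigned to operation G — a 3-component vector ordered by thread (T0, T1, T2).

(0, 3, 1)

no predecessors for A (invoked 1): T1 increments from zero → (0, 1, 0)
from VC(A)=(0, 1, 0), B (invoked 3) maxes components and bumps T1 → (0, 2, 0)
from VC(B)=(0, 2, 0), C (invoked 5) maxes components and bumps T1 → (0, 3, 0)
from VC(C)=(0, 3, 0), G (invoked 12) maxes components and bumps T2 → (0, 3, 1)
from VC(C)=(0, 3, 0), E (invoked 8) maxes components and bumps T1 → (0, 4, 0)
from VC(G)=(0, 3, 1), I (invoked 16) maxes components and bumps T2 → (0, 3, 2)
from VC(E)=(0, 4, 0), F (invoked 10) maxes components and bumps T1 → (0, 5, 0)
from VC(E)=(0, 4, 0), VC(F)=(0, 5, 0), H (invoked 14) maxes components and bumps T1 → (0, 6, 0)
from VC(F)=(0, 5, 0), D (invoked 7) maxes components and bumps T0 → (1, 5, 0)
from VC(D)=(1, 5, 0), VC(I)=(0, 3, 2), J (invoked 19) maxes components and bumps T0 → (2, 5, 2)
target: VC(G) = (0, 3, 1)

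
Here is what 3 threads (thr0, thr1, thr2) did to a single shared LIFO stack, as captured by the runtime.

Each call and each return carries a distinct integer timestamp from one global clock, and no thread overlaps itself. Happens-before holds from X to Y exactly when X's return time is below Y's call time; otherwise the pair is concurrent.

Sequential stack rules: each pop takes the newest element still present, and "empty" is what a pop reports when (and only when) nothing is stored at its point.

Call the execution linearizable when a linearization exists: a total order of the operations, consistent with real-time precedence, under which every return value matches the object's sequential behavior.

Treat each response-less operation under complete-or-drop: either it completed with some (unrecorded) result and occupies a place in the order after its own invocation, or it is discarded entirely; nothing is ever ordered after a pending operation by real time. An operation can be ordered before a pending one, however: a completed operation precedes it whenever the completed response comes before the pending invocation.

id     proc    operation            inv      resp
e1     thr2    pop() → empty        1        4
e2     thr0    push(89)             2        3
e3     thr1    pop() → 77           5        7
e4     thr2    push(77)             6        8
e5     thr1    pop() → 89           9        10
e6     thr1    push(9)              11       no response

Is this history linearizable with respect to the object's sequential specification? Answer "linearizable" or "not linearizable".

witness order: e1, e2, e4, e3, e5
1. e1 pop() → empty, leaving stack <>
2. e2 push(89), leaving stack <89>
3. e4 push(77), leaving stack <89,77>
4. e3 pop() → 77, leaving stack <89>
5. e5 pop() → 89, leaving stack <>

linearizable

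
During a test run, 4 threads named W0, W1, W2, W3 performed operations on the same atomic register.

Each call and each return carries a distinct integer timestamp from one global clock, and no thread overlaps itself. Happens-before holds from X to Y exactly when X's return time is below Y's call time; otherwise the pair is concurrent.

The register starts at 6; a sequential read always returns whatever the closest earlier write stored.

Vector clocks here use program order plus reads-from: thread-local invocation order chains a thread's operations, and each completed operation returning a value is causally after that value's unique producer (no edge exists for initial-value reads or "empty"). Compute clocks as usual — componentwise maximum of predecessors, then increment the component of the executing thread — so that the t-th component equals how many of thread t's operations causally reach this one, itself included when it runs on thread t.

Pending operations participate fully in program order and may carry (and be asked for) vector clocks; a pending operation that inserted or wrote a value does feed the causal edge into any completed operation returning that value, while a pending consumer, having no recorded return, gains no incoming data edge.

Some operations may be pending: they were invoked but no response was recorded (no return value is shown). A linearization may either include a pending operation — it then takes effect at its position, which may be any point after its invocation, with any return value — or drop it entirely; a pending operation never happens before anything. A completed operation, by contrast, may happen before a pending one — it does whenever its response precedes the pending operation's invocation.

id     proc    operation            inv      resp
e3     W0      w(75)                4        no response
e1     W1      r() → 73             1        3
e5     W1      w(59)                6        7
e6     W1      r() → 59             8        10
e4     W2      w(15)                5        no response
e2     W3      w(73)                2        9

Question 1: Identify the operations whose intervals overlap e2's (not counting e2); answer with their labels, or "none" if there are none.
Answer: e1, e3, e4, e5, e6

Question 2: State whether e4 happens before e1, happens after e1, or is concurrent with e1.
Answer: after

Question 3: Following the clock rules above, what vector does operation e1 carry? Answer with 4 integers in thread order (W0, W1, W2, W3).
Answer: (0, 1, 0, 1)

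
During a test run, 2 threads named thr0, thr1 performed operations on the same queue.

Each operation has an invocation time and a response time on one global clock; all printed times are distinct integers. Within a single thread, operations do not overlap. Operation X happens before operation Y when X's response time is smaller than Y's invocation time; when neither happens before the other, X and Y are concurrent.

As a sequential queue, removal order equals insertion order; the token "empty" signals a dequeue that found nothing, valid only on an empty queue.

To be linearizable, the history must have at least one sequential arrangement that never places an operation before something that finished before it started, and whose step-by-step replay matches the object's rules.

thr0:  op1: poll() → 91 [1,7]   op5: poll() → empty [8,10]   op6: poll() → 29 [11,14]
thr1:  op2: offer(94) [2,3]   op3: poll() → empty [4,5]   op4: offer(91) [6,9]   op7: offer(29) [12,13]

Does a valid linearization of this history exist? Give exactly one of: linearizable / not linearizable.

events 1..6 are fine; event 7 — the response of op1 at time 7 — makes the prefix non-linearizable
no legal order exists: 3 real-time-consistent candidates over 3 completed queue operations, all rejected
completion choices over the 1 pending operation (op4) were checked; none helps
one such order, op1, op2, op3 (pending dropped), breaks at step 1 where op1 poll() → 91 is illegal
one such order, op2, op1, op3 (pending dropped), breaks at step 2 where op1 poll() → 91 is illegal

not linearizable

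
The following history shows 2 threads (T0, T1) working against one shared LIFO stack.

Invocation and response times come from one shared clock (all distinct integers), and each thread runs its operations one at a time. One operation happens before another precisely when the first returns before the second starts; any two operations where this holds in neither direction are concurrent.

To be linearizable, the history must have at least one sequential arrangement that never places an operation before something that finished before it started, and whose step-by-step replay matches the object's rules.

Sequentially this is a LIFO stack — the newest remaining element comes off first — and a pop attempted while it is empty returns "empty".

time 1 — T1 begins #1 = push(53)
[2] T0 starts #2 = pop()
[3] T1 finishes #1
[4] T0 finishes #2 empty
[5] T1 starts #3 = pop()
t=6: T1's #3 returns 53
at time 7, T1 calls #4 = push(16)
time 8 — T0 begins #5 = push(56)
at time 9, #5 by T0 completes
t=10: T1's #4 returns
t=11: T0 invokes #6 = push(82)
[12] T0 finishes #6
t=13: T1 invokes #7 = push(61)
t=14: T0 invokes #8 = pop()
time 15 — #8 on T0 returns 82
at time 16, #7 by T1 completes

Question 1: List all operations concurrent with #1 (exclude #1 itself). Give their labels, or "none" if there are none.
overlap test against #1 [1,3]: concurrent iff the interval meets 1..3
#2 [2,4]: concurrent
#3 [5,6]: after
#4 [7,10]: after
#5 [8,9]: after
#6 [11,12]: after
#7 [13,16]: after
#8 [14,15]: after

#2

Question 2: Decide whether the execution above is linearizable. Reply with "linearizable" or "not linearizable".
witness order: #2, #1, #3, #4, #5, #6, #8, #7
1. #2 pop() → empty, leaving stack <>
2. #1 push(53), leaving stack <53>
3. #3 pop() → 53, leaving stack <>
4. #4 push(16), leaving stack <16>
5. #5 push(56), leaving stack <16,56>
6. #6 push(82), leaving stack <16,56,82>
7. #8 pop() → 82, leaving stack <16,56>
8. #7 push(61), leaving stack <16,56,61>

linearizable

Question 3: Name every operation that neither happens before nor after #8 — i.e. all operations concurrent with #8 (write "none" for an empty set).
#8 runs from 14 to 15; window-overlapping ops are concurrent
#1 [1,3]: before
#2 [2,4]: before
#3 [5,6]: before
#4 [7,10]: before
#5 [8,9]: before
#6 [11,12]: before
#7 [13,16]: concurrent

#7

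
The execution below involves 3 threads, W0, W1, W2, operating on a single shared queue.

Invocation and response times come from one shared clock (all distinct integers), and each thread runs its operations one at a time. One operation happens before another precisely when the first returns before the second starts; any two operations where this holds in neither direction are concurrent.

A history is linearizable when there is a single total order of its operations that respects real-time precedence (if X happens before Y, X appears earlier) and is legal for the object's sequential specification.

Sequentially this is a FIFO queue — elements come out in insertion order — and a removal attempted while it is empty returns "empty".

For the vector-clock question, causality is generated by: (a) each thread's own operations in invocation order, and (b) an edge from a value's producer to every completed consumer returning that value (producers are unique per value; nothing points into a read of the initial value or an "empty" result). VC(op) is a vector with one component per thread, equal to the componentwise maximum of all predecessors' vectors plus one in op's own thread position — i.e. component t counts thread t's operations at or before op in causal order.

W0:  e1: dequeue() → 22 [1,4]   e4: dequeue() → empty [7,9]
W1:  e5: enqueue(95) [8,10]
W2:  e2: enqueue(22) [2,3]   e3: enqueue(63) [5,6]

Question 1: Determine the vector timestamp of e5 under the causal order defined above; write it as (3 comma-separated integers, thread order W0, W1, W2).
(0, 1, 0)

invoked at 2, e2 has no predecessors; its own W2 bump gives (0, 0, 1)
invoked at 8, e5 has no predecessors; its own W1 bump gives (0, 1, 0)
invoked at 5, e3 merges VC(e2)=(0, 0, 1) and bumps W2's slot → (0, 0, 2)
invoked at 1, e1 merges VC(e2)=(0, 0, 1) and bumps W0's slot → (1, 0, 1)
invoked at 7, e4 merges VC(e1)=(1, 0, 1) and bumps W0's slot → (2, 0, 1)
target: VC(e5) = (0, 1, 0)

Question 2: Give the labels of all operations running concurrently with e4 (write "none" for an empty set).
e5

e4 spans [7,9]; an op avoiding the whole window 7..9 is ordered, any other is concurrent
e1 [1,4]: before
e2 [2,3]: before
e3 [5,6]: before
e5 [8,10]: concurrent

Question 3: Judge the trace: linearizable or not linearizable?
not linearizable

prefix check: 1..8 passes, 1..9 fails once e4's time-9 response joins
no legal order exists: 2 real-time-consistent candidates over 4 completed queue operations, all rejected
include/drop combinations of the 1 pending operation (e5) were all tried; none helps
e.g. e1, e2, e3, e4 (pending dropped): illegal at step 1, since e1 dequeue() → 22 cannot apply there
e.g. e2, e1, e3, e4 (pending dropped): illegal at step 4, since e4 dequeue() → empty cannot apply there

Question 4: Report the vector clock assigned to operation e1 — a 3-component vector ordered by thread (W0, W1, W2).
(1, 0, 1)

root op e2, invoked 2: fresh clock plus W2's own tick → (0, 0, 1)
root op e5, invoked 8: fresh clock plus W1's own tick → (0, 1, 0)
e3 (invocation 5): componentwise max over VC(e2)=(0, 0, 1), +1 at W2, giving (0, 0, 2)
e1 (invocation 1): componentwise max over VC(e2)=(0, 0, 1), +1 at W0, giving (1, 0, 1)
e4 (invocation 7): componentwise max over VC(e1)=(1, 0, 1), +1 at W0, giving (2, 0, 1)
target: VC(e1) = (1, 0, 1)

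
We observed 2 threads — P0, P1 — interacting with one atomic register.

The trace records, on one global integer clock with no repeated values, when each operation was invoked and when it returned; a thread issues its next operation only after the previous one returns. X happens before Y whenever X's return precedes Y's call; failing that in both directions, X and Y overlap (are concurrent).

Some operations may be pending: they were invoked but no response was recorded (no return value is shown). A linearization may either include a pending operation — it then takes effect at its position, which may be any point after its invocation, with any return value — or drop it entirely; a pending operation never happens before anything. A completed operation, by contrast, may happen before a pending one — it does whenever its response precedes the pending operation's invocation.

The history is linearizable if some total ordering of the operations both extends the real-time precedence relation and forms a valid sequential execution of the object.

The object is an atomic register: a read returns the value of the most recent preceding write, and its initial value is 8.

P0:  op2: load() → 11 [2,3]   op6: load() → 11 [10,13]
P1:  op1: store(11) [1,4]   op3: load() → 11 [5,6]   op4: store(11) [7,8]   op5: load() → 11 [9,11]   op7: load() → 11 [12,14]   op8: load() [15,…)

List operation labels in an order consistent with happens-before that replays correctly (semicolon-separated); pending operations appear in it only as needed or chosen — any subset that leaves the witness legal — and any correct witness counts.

1. op1 store(11), leaving value 11
2. op2 load() → 11, leaving value 11
3. op3 load() → 11, leaving value 11
4. op4 store(11), leaving value 11
5. op5 load() → 11, leaving value 11
6. op6 load() → 11, leaving value 11
7. op7 load() → 11, leaving value 11

op1; op2; op3; op4; op5; op6; op7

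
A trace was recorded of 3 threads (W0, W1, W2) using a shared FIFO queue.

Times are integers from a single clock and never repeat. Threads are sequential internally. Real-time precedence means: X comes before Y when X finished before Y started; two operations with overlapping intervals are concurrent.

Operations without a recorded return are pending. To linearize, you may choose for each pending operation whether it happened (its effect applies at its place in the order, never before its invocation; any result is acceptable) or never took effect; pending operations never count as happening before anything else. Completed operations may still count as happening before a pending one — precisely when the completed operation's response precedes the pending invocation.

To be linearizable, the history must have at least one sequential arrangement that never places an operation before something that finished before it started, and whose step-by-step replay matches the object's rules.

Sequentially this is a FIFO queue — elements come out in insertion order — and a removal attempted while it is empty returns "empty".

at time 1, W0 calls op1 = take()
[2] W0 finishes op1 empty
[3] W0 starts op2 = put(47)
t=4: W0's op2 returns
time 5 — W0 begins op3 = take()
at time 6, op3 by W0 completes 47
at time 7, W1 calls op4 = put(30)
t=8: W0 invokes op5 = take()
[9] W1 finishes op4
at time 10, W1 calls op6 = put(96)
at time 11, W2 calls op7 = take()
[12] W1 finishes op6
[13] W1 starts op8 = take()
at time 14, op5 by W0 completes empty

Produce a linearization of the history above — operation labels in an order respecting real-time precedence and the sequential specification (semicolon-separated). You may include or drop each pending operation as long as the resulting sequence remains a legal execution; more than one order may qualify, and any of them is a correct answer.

op1; op2; op3; op4; op6; op7; op8; op5

step 1: op1 take() → empty — queue <>
step 2: op2 put(47) — queue <47>
step 3: op3 take() → 47 — queue <>
step 4: op4 put(30) — queue <30>
step 5: op6 put(96) — queue <30,96>
step 6: op7 take() (pending, included) — queue <96>
step 7: op8 take() (pending, included) — queue <>
step 8: op5 take() → empty — queue <>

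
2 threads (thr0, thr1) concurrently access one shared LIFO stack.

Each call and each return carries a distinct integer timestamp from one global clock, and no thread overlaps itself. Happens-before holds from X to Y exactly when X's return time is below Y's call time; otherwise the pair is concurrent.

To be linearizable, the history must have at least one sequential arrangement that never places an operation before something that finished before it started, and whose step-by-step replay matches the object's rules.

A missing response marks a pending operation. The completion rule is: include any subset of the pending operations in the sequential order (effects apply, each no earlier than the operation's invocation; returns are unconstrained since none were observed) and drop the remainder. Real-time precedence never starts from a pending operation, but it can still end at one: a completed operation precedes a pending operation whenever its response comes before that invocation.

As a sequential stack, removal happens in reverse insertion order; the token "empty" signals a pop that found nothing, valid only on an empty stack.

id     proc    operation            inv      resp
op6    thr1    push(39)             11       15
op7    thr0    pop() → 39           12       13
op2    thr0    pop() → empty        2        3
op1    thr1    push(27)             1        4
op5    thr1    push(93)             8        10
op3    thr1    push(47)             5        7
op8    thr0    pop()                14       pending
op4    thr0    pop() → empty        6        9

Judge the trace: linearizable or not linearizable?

not linearizable

cut after 8 events: linearizable; cut after 9 events (op4 responds, time 9): not linearizable
checked exhaustively: 4 real-time-consistent orders of 4 completed operations, zero legal LIFO stack replays
every completion of the 1 pending operation (op5) was checked; none linearizes
e.g. op1, op2, op3, op4 (pending dropped): illegal at step 2, since op2 pop() → empty cannot apply there
e.g. op1, op2, op4, op3 (pending dropped): illegal at step 2, since op2 pop() → empty cannot apply there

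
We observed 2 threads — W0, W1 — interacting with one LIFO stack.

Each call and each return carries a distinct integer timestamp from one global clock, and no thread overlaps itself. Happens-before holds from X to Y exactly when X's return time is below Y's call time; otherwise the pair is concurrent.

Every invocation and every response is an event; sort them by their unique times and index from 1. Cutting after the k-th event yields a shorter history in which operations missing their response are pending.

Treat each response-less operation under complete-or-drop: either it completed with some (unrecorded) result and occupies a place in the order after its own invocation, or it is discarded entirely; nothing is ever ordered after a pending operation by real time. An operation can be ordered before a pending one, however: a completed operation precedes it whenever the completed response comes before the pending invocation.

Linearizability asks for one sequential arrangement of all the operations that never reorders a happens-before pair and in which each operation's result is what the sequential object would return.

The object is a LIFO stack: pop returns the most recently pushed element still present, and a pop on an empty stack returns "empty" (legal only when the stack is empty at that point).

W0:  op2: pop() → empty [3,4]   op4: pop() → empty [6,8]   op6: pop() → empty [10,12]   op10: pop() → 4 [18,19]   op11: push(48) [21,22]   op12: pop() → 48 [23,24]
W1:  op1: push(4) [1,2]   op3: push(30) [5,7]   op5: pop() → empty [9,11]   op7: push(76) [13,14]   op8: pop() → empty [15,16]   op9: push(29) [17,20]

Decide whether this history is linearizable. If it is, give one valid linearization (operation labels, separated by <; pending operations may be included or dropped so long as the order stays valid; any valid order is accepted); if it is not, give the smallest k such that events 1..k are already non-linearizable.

the violation lands at event 4, op2's response at time 4: events 1..3 linearize, events 1..4 do not
a single order respects real time; the 2 completed LIFO stack operations fail replay along it
for example op1, op2 fails at step 2: op2 pop() → empty is not legal there

not linearizable — minimal violating prefix: 4 events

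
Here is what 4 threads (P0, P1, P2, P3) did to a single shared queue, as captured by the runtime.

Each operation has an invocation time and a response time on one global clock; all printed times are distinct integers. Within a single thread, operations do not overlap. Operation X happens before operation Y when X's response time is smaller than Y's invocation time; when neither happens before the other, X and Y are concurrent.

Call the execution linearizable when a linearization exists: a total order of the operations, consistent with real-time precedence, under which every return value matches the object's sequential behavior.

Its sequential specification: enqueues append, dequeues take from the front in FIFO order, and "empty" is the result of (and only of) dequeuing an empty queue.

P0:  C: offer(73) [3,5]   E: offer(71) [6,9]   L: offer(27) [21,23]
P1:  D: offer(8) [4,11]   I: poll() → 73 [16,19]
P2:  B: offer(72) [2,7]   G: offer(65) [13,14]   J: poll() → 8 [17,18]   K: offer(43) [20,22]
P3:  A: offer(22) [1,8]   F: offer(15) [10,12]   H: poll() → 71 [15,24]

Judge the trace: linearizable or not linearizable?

linearizable

witness order: C, D, E, A, B, F, G, I, J, H, K, L
1. C offer(73), leaving queue <73>
2. D offer(8), leaving queue <73,8>
3. E offer(71), leaving queue <73,8,71>
4. A offer(22), leaving queue <73,8,71,22>
5. B offer(72), leaving queue <73,8,71,22,72>
6. F offer(15), leaving queue <73,8,71,22,72,15>
7. G offer(65), leaving queue <73,8,71,22,72,15,65>
8. I poll() → 73, leaving queue <8,71,22,72,15,65>
9. J poll() → 8, leaving queue <71,22,72,15,65>
10. H poll() → 71, leaving queue <22,72,15,65>
11. K offer(43), leaving queue <22,72,15,65,43>
12. L offer(27), leaving queue <22,72,15,65,43,27>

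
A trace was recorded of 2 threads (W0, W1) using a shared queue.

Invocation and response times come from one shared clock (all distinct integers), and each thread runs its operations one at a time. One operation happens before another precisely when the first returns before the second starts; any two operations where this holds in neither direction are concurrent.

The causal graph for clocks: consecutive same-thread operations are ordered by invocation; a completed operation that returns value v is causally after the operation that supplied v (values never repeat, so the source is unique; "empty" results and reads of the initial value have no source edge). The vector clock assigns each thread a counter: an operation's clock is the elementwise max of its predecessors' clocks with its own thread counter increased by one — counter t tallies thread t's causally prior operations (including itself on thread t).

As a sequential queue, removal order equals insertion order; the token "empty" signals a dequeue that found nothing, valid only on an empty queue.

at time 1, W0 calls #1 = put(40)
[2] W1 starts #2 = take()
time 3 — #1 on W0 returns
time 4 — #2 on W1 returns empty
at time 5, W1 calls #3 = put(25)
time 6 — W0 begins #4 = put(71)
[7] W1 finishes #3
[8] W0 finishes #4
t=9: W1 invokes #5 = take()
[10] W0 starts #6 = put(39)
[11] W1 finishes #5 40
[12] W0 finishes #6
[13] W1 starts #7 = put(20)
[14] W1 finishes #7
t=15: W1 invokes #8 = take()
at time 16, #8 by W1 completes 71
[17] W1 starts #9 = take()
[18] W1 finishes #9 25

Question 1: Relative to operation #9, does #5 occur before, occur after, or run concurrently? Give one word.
#5 spans [9,11], #9 spans [17,18]
resp(#5)=11 < inv(#9)=17

before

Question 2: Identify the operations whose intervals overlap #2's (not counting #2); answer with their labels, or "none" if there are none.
overlap test against #2 [2,4]: concurrent iff the interval meets 2..4
#1 [1,3]: concurrent
#3 [5,7]: after
#4 [6,8]: after
#5 [9,11]: after
#6 [10,12]: after
#7 [13,14]: after
#8 [15,16]: after
#9 [17,18]: after

#1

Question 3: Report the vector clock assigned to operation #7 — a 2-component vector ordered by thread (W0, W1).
#2 (invocation 2): nothing precedes it; W1's component alone gives (0, 1)
#1 (invocation 1): nothing precedes it; W0's component alone gives (1, 0)
merge at #3 (invoked 5): VC(#2)=(0, 1), own-thread bump on W1 → (0, 2)
merge at #4 (invoked 6): VC(#1)=(1, 0), own-thread bump on W0 → (2, 0)
merge at #6 (invoked 10): VC(#4)=(2, 0), own-thread bump on W0 → (3, 0)
merge at #5 (invoked 9): VC(#1)=(1, 0), VC(#3)=(0, 2), own-thread bump on W1 → (1, 3)
merge at #7 (invoked 13): VC(#5)=(1, 3), own-thread bump on W1 → (1, 4)
merge at #8 (invoked 15): VC(#4)=(2, 0), VC(#7)=(1, 4), own-thread bump on W1 → (2, 5)
merge at #9 (invoked 17): VC(#3)=(0, 2), VC(#8)=(2, 5), own-thread bump on W1 → (2, 6)
target: VC(#7) = (1, 4)

(1, 4)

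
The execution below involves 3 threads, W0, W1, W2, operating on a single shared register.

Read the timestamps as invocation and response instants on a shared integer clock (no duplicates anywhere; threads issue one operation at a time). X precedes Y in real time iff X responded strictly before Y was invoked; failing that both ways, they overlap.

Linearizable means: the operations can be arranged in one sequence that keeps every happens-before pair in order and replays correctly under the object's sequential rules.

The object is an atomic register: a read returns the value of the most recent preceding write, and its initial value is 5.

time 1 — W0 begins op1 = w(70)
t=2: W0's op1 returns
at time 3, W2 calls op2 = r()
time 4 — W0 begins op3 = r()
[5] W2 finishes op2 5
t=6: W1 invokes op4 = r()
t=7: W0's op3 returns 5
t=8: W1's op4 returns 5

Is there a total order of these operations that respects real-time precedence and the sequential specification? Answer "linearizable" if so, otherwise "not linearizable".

not linearizable

prefix check: 1..4 passes, 1..5 fails once op2's time-5 response joins
a single order respects real time; the 2 completed register operations fail replay along it
no completion choice of the 1 pending operation (op3) rescues it — every subset was tried
one such order, op1, op2 (pending dropped), breaks at step 2 where op2 r() → 5 is illegal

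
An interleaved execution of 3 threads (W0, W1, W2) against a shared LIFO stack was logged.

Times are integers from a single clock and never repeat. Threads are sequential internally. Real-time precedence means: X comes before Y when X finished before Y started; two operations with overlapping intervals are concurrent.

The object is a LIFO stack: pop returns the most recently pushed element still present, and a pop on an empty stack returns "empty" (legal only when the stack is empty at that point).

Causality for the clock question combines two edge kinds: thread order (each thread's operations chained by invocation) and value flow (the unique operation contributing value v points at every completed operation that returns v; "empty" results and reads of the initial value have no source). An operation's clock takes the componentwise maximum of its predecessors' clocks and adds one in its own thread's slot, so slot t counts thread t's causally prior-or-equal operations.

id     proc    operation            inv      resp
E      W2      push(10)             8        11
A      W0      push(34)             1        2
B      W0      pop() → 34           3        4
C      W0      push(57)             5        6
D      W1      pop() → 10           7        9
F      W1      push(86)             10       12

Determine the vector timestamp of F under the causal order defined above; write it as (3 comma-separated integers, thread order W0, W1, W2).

root op E, invoked 8: fresh clock plus W2's own tick → (0, 0, 1)
root op A, invoked 1: fresh clock plus W0's own tick → (1, 0, 0)
VC(D, invoked at 7): max of VC(E)=(0, 0, 1), then +1 on thread W1 → (0, 1, 1)
VC(B, invoked at 3): max of VC(A)=(1, 0, 0), then +1 on thread W0 → (2, 0, 0)
VC(F, invoked at 10): max of VC(D)=(0, 1, 1), then +1 on thread W1 → (0, 2, 1)
VC(C, invoked at 5): max of VC(B)=(2, 0, 0), then +1 on thread W0 → (3, 0, 0)
target: VC(F) = (0, 2, 1)

(0, 2, 1)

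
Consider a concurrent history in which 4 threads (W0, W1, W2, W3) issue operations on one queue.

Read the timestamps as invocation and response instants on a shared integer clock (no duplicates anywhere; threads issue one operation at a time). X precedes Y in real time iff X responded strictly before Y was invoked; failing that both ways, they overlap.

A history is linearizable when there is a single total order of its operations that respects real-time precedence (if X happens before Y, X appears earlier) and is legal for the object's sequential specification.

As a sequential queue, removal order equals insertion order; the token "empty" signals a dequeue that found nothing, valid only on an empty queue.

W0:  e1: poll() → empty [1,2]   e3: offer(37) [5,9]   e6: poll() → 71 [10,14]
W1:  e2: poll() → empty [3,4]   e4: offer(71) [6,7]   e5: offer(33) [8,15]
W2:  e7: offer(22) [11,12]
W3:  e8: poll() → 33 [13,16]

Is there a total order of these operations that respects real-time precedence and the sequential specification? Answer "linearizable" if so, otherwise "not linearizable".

one valid linearization: e1, e2, e4, e5, e3, e6, e7, e8
step 1: e1 poll() → empty — queue <>
step 2: e2 poll() → empty — queue <>
step 3: e4 offer(71) — queue <71>
step 4: e5 offer(33) — queue <71,33>
step 5: e3 offer(37) — queue <71,33,37>
step 6: e6 poll() → 71 — queue <33,37>
step 7: e7 offer(22) — queue <33,37,22>
step 8: e8 poll() → 33 — queue <37,22>

linearizable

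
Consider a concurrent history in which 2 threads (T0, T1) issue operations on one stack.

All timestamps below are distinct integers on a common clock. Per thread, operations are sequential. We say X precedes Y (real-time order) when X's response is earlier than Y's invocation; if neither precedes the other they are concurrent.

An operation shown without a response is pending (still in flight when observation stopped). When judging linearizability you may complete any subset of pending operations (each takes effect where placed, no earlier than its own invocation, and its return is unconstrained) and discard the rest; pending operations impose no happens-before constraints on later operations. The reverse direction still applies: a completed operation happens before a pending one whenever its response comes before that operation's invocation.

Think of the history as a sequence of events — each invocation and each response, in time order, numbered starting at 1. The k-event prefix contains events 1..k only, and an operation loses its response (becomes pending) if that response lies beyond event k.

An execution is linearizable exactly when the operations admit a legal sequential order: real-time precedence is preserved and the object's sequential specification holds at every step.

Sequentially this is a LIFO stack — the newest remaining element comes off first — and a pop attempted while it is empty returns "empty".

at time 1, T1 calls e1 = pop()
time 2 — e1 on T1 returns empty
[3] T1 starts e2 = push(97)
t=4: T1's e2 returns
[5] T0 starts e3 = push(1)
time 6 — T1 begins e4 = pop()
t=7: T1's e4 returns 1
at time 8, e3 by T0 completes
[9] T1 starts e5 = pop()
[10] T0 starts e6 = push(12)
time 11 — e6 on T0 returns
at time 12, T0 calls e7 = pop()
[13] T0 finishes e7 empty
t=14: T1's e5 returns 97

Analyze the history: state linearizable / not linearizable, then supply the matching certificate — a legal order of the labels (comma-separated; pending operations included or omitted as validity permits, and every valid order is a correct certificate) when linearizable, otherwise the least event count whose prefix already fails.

not linearizable — minimal violating prefix: 13 events

cut after 12 events: linearizable; cut after 13 events (e7 responds, time 13): not linearizable
real-time-consistent orders of the 6 completed operations: 2 — all fail the stack replay
every completion of the 1 pending operation (e5) was checked; none linearizes
for example e1, e2, e3, e4, e6, e7 (pending dropped) fails at step 6: e7 pop() → empty is not legal there
for example e1, e2, e4, e3, e6, e7 (pending dropped) fails at step 3: e4 pop() → 1 is not legal there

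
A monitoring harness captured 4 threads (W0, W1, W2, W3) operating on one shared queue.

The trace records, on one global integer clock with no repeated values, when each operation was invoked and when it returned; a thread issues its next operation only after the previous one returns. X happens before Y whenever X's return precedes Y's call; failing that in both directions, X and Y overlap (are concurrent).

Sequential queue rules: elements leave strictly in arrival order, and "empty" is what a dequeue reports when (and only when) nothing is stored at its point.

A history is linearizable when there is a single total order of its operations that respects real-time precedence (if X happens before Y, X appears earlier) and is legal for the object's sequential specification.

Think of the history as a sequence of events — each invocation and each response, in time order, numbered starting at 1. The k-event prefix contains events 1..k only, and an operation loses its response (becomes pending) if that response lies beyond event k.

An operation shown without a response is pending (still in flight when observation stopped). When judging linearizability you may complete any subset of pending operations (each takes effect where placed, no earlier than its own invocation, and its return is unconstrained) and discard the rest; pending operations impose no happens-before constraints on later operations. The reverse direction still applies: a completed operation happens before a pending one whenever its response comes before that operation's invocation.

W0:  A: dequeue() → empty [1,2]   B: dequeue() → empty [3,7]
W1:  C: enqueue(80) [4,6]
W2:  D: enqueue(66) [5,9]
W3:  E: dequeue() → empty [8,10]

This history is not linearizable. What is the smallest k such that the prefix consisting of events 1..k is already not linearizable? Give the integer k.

10

events 1..9 are linearizable; a witness order is A, B, C, D:
after step 1 (A dequeue() → empty): queue <>
after step 2 (B dequeue() → empty): queue <>
after step 3 (C enqueue(80)): queue <80>
after step 4 (D enqueue(66)): queue <80,66>
adding event 10 (E responds at 10) leaves no legal real-time order
sample order A, B, C, D, E stalls at step 5 — E dequeue() → empty has no legal effect
sample order A, B, C, E, D stalls at step 4 — E dequeue() → empty has no legal effect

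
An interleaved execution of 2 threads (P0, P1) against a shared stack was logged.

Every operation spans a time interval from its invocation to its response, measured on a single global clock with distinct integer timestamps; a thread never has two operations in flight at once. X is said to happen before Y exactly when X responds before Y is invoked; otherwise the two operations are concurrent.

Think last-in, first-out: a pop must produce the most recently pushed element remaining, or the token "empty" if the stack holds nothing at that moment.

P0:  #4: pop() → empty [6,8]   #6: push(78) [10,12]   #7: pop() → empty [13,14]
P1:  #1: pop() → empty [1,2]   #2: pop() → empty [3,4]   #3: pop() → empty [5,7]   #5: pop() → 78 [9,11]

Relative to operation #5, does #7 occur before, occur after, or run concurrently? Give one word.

after

#7 spans [13,14], #5 spans [9,11]
resp(#5)=11 < inv(#7)=13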